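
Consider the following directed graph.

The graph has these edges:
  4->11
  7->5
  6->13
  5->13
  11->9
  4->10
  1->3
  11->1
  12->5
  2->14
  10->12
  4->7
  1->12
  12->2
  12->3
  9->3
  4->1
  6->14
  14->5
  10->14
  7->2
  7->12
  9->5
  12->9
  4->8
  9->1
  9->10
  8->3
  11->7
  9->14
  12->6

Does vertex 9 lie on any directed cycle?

Yes

9 is on a cycle iff 9 can reach itself via ≥1 edge.
9 → 10 → 12 → 9 — yes.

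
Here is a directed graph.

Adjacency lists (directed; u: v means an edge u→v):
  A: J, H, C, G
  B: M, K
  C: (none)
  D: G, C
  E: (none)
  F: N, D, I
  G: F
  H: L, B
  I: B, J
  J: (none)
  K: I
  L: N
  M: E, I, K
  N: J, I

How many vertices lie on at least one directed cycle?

A vertex is on a directed cycle iff it belongs to a strongly connected component of size ≥ 2 (or has a self-loop).
The vertices on cycles are {B, D, F, G, I, K, M} — 7 in total.

7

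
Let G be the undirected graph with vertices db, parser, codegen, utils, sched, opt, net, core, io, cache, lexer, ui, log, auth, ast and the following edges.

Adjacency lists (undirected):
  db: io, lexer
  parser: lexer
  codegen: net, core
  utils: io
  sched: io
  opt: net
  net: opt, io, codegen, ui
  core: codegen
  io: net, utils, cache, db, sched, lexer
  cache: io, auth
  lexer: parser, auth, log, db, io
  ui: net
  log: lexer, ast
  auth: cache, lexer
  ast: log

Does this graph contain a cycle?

DFS, tracking each vertex's parent; an edge to a visited non-parent vertex closes a cycle.
Start from auth:
visit auth (parent –)
  visit cache (parent auth)
    visit io (parent cache)
      visit net (parent io)
        visit opt (parent net)
          opt–net: parent, skip
        net–io: parent, skip
        visit codegen (parent net)
          codegen–net: parent, skip
          visit core (parent codegen)
            core–codegen: parent, skip
        visit ui (parent net)
          ui–net: parent, skip
      visit utils (parent io)
        utils–io: parent, skip
      io–cache: parent, skip
      visit db (parent io)
        db–io: parent, skip
        visit lexer (parent db)
          visit parser (parent lexer)
            parser–lexer: parent, skip
          lexer–auth: auth visited and ≠ parent → cycle
Cycle: auth – cache – io – db – lexer – auth.

Yes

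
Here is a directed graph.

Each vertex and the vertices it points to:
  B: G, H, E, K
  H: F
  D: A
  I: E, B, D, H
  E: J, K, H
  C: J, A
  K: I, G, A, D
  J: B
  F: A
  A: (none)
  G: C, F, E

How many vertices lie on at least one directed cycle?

7

A vertex is on a directed cycle iff it belongs to a strongly connected component of size ≥ 2 (or has a self-loop).
The vertices on cycles are {B, C, E, G, I, J, K} — 7 in total.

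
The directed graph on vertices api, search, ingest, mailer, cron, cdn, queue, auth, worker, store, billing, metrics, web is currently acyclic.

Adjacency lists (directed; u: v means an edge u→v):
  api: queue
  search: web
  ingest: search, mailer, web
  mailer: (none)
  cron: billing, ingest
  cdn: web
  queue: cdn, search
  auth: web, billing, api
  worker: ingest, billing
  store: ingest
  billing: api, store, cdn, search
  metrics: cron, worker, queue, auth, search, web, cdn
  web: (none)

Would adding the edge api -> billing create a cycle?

Adding api→billing creates a cycle iff billing can already reach api.
Path from billing: billing → api.
So billing → … → api → billing is a cycle.

Yes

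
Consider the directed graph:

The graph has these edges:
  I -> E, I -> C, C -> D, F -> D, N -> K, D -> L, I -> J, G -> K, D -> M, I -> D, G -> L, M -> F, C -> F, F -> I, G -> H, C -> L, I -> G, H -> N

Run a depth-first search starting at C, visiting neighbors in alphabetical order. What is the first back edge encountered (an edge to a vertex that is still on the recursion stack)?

DFS from C (visiting neighbors in alphabetical order); mark gray on enter, black on exit:
C gray
  D gray
    L gray
    L black
    M gray
      F gray
        F→D: D is gray → back edge
First back edge: F → D.

F→D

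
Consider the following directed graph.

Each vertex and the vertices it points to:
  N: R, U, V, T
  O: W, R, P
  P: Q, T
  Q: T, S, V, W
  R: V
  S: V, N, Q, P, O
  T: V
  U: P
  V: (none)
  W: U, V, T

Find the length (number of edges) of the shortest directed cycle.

2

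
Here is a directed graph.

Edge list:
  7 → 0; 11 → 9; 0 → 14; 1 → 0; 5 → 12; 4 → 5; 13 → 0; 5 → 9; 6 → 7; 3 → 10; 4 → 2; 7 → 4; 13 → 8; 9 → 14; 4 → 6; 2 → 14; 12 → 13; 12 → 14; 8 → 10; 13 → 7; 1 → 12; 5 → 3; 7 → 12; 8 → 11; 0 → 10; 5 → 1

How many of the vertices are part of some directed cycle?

7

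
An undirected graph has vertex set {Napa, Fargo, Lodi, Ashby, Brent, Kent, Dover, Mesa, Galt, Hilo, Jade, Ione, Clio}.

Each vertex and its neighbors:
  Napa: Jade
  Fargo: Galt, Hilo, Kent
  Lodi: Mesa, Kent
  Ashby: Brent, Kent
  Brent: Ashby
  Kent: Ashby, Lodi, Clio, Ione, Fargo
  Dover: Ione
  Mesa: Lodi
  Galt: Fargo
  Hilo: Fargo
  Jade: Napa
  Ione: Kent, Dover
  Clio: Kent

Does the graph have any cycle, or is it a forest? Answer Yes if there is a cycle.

No

DFS, tracking each vertex's parent; an edge to a visited non-parent vertex closes a cycle.
Start from Galt:
visit Galt (parent –)
  visit Fargo (parent Galt)
    Fargo–Galt: parent, skip
    visit Hilo (parent Fargo)
      Hilo–Fargo: parent, skip
    visit Kent (parent Fargo)
      visit Ashby (parent Kent)
        visit Brent (parent Ashby)
          Brent–Ashby: parent, skip
        Ashby–Kent: parent, skip
      visit Lodi (parent Kent)
        visit Mesa (parent Lodi)
          Mesa–Lodi: parent, skip
        Lodi–Kent: parent, skip
      visit Clio (parent Kent)
        Clio–Kent: parent, skip
      visit Ione (parent Kent)
        Ione–Kent: parent, skip
        visit Dover (parent Ione)
          Dover–Ione: parent, skip
      Kent–Fargo: parent, skip
visit Napa (parent –)
  visit Jade (parent Napa)
    Jade–Napa: parent, skip
No non-parent visited neighbor found — the graph is a forest.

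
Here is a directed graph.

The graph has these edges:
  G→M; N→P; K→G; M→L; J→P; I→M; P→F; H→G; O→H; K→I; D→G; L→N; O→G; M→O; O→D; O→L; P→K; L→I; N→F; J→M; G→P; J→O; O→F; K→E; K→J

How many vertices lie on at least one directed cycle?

A vertex is on a directed cycle iff it belongs to a strongly connected component of size ≥ 2 (or has a self-loop).
The vertices on cycles are {D, G, H, I, J, K, L, M, N, O, P} — 11 in total.

11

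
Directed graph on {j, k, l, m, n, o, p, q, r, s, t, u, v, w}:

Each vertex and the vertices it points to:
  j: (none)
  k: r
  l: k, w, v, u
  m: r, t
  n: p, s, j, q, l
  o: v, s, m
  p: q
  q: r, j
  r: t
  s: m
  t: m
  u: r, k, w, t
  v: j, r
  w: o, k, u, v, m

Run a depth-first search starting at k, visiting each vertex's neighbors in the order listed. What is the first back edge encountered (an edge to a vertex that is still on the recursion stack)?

DFS from k (visiting each vertex's neighbors in the order listed); mark gray on enter, black on exit:
k gray
  r gray
    t gray
      m gray
        m→r: r is gray → back edge
First back edge: m → r.

m->r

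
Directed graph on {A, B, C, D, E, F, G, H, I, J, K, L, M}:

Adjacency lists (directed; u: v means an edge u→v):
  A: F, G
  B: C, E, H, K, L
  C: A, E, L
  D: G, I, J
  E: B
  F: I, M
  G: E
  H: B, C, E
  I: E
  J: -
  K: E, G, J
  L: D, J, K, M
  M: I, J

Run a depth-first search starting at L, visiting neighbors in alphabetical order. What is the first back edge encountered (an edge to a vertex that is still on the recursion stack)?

I->E

DFS from L (visiting neighbors in alphabetical order); mark gray on enter, black on exit:
L gray
  D gray
    G gray
      E gray
        B gray
          C gray
            A gray
              F gray
                I gray
                  I→E: E is gray → back edge
First back edge: I → E.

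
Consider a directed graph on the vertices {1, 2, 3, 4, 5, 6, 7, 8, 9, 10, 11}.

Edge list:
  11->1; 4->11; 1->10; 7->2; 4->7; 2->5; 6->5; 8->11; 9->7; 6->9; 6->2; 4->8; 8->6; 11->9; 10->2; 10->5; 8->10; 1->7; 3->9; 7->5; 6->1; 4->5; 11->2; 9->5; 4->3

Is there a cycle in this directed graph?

No

DFS with white/gray/black marking, starting from 5:
5 gray
5 black
1 gray
  10 gray
    2 gray
      2→5: 5 black — skip
    2 black
    10→5: 5 black — skip
  10 black
  7 gray
    7→5: 5 black — skip
    7→2: 2 black — skip
  7 black
1 black
3 gray
  9 gray
    9→5: 5 black — skip
    9→7: 7 black — skip
  9 black
3 black
4 gray
  4→7: 7 black — skip
  11 gray
    11→1: 1 black — skip
    11→9: 9 black — skip
    11→2: 2 black — skip
  11 black
  4→3: 3 black — skip
  4→5: 5 black — skip
  8 gray
    6 gray
      6→9: 9 black — skip
      6→5: 5 black — skip
      6→1: 1 black — skip
      6→2: 2 black — skip
    6 black
    8→10: 10 black — skip
    8→11: 11 black — skip
  8 black
4 black
Every edge goes to a white or black vertex — no back edge, so the graph is acyclic.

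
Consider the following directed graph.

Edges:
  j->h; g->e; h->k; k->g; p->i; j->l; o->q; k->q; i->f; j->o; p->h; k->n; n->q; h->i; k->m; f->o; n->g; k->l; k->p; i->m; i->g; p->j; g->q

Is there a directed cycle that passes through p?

Yes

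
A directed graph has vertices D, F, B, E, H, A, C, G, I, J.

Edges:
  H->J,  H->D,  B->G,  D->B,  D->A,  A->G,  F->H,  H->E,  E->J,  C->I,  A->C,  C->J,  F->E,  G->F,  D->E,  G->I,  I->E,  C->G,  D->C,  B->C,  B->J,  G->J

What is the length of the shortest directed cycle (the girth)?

5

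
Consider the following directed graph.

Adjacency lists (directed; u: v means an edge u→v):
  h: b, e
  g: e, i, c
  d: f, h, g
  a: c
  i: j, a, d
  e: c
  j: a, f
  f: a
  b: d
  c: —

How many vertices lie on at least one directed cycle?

A vertex is on a directed cycle iff it belongs to a strongly connected component of size ≥ 2 (or has a self-loop).
The vertices on cycles are {b, d, g, h, i} — 5 in total.

5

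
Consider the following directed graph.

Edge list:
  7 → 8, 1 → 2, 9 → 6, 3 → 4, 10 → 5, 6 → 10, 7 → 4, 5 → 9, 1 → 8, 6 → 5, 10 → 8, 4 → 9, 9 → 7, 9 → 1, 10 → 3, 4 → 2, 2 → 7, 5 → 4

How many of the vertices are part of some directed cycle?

9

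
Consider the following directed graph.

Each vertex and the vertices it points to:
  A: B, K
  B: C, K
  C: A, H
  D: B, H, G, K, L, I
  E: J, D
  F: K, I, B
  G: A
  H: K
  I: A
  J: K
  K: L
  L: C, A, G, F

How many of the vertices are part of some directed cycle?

9

A vertex is on a directed cycle iff it belongs to a strongly connected component of size ≥ 2 (or has a self-loop).
The vertices on cycles are {A, B, C, F, G, H, I, K, L} — 9 in total.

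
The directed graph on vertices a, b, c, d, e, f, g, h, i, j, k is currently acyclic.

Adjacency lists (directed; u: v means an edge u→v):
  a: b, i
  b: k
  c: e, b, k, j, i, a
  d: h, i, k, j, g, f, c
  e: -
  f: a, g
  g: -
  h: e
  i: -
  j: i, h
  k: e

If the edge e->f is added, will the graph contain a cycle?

Adding e→f creates a cycle iff f can already reach e.
Path from f: f → a → b → k → e.
So f → … → e → f is a cycle.

Yes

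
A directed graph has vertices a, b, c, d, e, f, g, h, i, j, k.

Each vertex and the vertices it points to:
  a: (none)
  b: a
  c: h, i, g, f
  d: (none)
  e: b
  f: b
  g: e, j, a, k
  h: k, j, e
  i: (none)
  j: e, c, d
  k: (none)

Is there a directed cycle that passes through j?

j is on a cycle iff j can reach itself via ≥1 edge.
j → c → h → j — yes.

Yes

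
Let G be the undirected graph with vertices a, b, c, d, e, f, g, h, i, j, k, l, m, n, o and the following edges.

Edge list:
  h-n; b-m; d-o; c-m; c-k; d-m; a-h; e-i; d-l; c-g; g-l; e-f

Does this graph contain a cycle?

Yes

DFS, tracking each vertex's parent; an edge to a visited non-parent vertex closes a cycle.
Start from i:
visit i (parent –)
  visit e (parent i)
    e–i: parent, skip
    visit f (parent e)
      f–e: parent, skip
visit a (parent –)
  visit h (parent a)
    h–a: parent, skip
    visit n (parent h)
      n–h: parent, skip
visit b (parent –)
  visit m (parent b)
    visit c (parent m)
      visit g (parent c)
        g–c: parent, skip
        visit l (parent g)
          l–g: parent, skip
          visit d (parent l)
            visit o (parent d)
              o–d: parent, skip
            d–m: m visited and ≠ parent → cycle
Cycle: m – c – g – l – d – m.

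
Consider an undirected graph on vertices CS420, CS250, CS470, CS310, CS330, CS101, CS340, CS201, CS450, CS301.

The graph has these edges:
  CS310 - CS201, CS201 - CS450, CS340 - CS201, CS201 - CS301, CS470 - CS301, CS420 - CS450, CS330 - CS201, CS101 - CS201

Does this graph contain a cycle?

No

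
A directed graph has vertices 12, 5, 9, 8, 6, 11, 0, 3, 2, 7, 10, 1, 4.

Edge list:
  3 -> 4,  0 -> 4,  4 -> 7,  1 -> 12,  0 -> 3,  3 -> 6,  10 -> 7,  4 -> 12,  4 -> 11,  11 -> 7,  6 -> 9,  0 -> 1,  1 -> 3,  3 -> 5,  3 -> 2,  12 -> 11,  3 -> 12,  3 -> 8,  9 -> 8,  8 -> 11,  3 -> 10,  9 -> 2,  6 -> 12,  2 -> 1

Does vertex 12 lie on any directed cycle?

No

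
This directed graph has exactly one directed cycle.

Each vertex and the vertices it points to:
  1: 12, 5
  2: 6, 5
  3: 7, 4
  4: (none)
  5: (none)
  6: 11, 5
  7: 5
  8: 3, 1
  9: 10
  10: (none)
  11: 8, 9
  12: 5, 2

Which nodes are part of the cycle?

1, 2, 6, 8, 11, 12

DFS with gray/black marking from 11:
11 gray
  8 gray
    3 gray
      7 gray
        5 gray
        5 black
      7 black
      4 gray
      4 black
    3 black
    1 gray
      12 gray
        12→5: 5 black — skip
        2 gray
          6 gray
            6→11: 11 is gray → back edge
Back edge closes the cycle 11 → 8 → 1 → 12 → 2 → 6 → 11; its vertices are {1, 2, 6, 8, 11, 12}.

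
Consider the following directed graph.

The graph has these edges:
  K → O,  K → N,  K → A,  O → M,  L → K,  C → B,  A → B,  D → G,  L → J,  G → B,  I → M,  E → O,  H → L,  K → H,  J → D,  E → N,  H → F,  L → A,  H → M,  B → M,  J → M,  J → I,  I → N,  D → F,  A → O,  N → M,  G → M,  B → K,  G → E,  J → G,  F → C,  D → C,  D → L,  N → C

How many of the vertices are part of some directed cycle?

A vertex is on a directed cycle iff it belongs to a strongly connected component of size ≥ 2 (or has a self-loop).
The vertices on cycles are {A, B, C, D, E, F, G, H, I, J, K, L, N} — 13 in total.

13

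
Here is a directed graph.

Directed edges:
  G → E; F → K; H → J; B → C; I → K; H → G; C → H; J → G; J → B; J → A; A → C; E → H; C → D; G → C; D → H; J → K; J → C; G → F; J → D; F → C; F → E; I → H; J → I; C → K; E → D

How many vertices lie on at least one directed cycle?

10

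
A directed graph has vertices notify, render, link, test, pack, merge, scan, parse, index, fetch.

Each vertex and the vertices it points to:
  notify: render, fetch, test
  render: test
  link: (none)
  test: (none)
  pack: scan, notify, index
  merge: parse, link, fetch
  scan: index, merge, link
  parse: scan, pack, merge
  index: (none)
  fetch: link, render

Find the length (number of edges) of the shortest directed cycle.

2

For each vertex v, BFS finds the shortest path from v back to v.
The shortest such closed walk is parse → merge → parse, length 2.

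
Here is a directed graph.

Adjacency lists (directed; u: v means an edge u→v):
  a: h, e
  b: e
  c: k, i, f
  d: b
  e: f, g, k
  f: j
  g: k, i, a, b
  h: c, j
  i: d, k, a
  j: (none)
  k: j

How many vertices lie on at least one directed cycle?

8

A vertex is on a directed cycle iff it belongs to a strongly connected component of size ≥ 2 (or has a self-loop).
The vertices on cycles are {a, b, c, d, e, g, h, i} — 8 in total.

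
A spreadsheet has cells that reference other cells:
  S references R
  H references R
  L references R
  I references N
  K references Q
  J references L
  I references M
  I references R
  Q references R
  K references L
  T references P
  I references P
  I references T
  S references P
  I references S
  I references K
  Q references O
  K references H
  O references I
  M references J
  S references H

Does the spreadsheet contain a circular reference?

Yes

DFS with white/gray/black marking, starting from H:
H gray
  R gray
  R black
H black
Q gray
  Q→R: R black — skip
  O gray
    I gray
      N gray
      N black
      K gray
        L gray
          L→R: R black — skip
        L black
        K→H: H black — skip
        K→Q: Q is gray → back edge
Back edge found, so a cycle exists: Q → O → I → K → Q.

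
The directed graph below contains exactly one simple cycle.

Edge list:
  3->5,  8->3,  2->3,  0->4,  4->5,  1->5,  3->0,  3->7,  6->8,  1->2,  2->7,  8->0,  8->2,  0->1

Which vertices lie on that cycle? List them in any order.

DFS with gray/black marking from 2:
2 gray
  7 gray
  7 black
  3 gray
    5 gray
    5 black
    0 gray
      4 gray
        4→5: 5 black — skip
      4 black
      1 gray
        1→5: 5 black — skip
        1→2: 2 is gray → back edge
Back edge closes the cycle 2 → 3 → 0 → 1 → 2; its vertices are {0, 1, 2, 3}.

0, 1, 2, 3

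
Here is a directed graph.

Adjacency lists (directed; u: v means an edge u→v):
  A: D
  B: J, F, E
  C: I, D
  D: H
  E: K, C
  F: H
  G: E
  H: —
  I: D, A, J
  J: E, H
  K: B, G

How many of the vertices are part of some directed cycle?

7

A vertex is on a directed cycle iff it belongs to a strongly connected component of size ≥ 2 (or has a self-loop).
The vertices on cycles are {B, C, E, G, I, J, K} — 7 in total.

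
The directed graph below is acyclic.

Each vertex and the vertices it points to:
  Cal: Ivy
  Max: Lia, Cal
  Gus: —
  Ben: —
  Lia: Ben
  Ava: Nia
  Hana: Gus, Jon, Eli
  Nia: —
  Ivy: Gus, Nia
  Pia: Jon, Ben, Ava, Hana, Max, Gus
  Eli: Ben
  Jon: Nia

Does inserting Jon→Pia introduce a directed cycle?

Adding Jon→Pia creates a cycle iff Pia can already reach Jon.
Path from Pia: Pia → Jon.
So Pia → … → Jon → Pia is a cycle.

Yes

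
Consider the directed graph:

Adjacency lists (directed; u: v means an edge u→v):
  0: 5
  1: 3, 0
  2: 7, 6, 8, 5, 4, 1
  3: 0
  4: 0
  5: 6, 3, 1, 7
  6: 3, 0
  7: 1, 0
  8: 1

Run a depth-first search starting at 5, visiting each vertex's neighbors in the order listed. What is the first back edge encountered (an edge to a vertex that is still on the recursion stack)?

0→5

DFS from 5 (visiting each vertex's neighbors in the order listed); mark gray on enter, black on exit:
5 gray
  6 gray
    3 gray
      0 gray
        0→5: 5 is gray → back edge
First back edge: 0 → 5.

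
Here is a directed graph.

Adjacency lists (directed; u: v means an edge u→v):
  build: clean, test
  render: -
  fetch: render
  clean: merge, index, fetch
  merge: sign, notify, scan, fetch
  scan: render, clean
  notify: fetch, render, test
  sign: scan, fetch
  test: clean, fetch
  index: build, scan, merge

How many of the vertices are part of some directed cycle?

8

A vertex is on a directed cycle iff it belongs to a strongly connected component of size ≥ 2 (or has a self-loop).
The vertices on cycles are {scan, sign, test, build, clean, index, merge, notify} — 8 in total.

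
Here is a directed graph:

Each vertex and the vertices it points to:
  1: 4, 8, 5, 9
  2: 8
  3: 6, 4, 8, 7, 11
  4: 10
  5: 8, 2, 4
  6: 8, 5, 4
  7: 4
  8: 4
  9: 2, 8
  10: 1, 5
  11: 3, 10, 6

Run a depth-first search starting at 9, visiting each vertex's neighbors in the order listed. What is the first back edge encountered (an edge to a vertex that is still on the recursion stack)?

1→4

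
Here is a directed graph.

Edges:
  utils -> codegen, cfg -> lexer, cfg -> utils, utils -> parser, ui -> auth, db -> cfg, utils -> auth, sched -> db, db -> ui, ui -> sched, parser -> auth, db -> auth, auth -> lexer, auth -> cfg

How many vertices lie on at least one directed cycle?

7

A vertex is on a directed cycle iff it belongs to a strongly connected component of size ≥ 2 (or has a self-loop).
The vertices on cycles are {db, ui, cfg, auth, sched, utils, parser} — 7 in total.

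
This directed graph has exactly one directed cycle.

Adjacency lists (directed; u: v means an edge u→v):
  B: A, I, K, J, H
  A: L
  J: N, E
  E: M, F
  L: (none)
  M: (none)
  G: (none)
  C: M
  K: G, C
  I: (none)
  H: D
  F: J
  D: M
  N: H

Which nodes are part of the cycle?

E, F, J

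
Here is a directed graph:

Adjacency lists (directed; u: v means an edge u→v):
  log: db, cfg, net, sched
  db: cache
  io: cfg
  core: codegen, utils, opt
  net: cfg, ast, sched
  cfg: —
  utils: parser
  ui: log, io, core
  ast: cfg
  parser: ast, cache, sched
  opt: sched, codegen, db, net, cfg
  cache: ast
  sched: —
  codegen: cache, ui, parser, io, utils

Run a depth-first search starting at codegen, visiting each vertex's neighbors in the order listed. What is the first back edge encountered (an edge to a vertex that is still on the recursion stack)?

DFS from codegen (visiting each vertex's neighbors in the order listed); mark gray on enter, black on exit:
codegen gray
  cache gray
    ast gray
      cfg gray
      cfg black
    ast black
  cache black
  ui gray
    log gray
      db gray
        db→cache: cache black — skip
      db black
      log→cfg: cfg black — skip
      net gray
        net→cfg: cfg black — skip
        net→ast: ast black — skip
        sched gray
        sched black
      net black
      log→sched: sched black — skip
    log black
    io gray
      io→cfg: cfg black — skip
    io black
    core gray
      core→codegen: codegen is gray → back edge
First back edge: core → codegen.

core->codegen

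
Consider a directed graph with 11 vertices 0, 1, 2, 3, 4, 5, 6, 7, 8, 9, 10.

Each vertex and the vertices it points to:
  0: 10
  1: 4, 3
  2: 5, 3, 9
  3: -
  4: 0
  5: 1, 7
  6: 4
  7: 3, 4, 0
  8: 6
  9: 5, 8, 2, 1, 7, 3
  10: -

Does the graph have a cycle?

Yes

DFS with white/gray/black marking, starting from 9:
9 gray
  5 gray
    1 gray
      4 gray
        0 gray
          10 gray
          10 black
        0 black
      4 black
      3 gray
      3 black
    1 black
    7 gray
      7→3: 3 black — skip
      7→4: 4 black — skip
      7→0: 0 black — skip
    7 black
  5 black
  8 gray
    6 gray
      6→4: 4 black — skip
    6 black
  8 black
  2 gray
    2→5: 5 black — skip
    2→3: 3 black — skip
    2→9: 9 is gray → back edge
Back edge found, so a cycle exists: 9 → 2 → 9.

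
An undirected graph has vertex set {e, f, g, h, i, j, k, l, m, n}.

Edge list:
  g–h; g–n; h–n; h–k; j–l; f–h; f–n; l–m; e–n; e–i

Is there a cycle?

DFS, tracking each vertex's parent; an edge to a visited non-parent vertex closes a cycle.
Start from f:
visit f (parent –)
  visit n (parent f)
    visit h (parent n)
      h–f: f visited and ≠ parent → cycle
Cycle: f – n – h – f.

Yes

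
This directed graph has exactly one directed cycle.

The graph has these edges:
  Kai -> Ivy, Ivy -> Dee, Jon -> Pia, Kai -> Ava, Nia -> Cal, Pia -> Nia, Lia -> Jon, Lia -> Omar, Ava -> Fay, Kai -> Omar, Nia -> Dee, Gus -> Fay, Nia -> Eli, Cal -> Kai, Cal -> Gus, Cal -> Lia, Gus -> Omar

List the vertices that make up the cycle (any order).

DFS with gray/black marking from Cal:
Cal gray
  Gus gray
    Fay gray
    Fay black
    Omar gray
    Omar black
  Gus black
  Lia gray
    Jon gray
      Pia gray
        Nia gray
          Nia→Cal: Cal is gray → back edge
Back edge closes the cycle Cal → Lia → Jon → Pia → Nia → Cal; its vertices are {Cal, Jon, Lia, Nia, Pia}.

Cal, Jon, Lia, Nia, Pia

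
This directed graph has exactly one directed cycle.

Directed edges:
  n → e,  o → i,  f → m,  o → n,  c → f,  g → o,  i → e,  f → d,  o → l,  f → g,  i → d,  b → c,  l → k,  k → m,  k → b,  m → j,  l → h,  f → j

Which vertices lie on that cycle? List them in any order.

b, c, f, g, k, l, o

DFS with gray/black marking from f:
f gray
  m gray
    j gray
    j black
  m black
  d gray
  d black
  f→j: j black — skip
  g gray
    o gray
      n gray
        e gray
        e black
      n black
      i gray
        i→d: d black — skip
        i→e: e black — skip
      i black
      l gray
        h gray
        h black
        k gray
          k→m: m black — skip
          b gray
            c gray
              c→f: f is gray → back edge
Back edge closes the cycle f → g → o → l → k → b → c → f; its vertices are {b, c, f, g, k, l, o}.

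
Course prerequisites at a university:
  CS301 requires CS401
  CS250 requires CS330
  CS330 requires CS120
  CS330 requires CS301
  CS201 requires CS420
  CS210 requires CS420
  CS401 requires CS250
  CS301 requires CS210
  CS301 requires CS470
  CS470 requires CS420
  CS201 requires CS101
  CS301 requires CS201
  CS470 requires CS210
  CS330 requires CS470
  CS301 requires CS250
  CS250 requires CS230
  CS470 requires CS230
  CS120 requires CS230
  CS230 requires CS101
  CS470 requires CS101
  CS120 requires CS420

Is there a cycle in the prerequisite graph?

Yes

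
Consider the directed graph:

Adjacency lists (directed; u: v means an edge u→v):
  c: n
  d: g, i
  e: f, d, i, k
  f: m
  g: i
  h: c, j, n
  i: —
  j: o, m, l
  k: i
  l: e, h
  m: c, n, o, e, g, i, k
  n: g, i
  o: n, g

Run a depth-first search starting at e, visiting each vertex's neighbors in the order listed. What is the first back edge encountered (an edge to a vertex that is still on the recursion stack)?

m→e

DFS from e (visiting each vertex's neighbors in the order listed); mark gray on enter, black on exit:
e gray
  f gray
    m gray
      c gray
        n gray
          g gray
            i gray
            i black
          g black
          n→i: i black — skip
        n black
      c black
      m→n: n black — skip
      o gray
        o→n: n black — skip
        o→g: g black — skip
      o black
      m→e: e is gray → back edge
First back edge: m → e.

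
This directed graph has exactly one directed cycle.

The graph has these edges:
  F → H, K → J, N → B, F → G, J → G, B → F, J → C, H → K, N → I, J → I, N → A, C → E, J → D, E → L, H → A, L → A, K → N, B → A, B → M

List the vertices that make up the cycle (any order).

DFS with gray/black marking from K:
K gray
  J gray
    I gray
    I black
    C gray
      E gray
        L gray
          A gray
          A black
        L black
      E black
    C black
    G gray
    G black
    D gray
    D black
  J black
  N gray
    N→I: I black — skip
    B gray
      B→A: A black — skip
      F gray
        H gray
          H→K: K is gray → back edge
Back edge closes the cycle K → N → B → F → H → K; its vertices are {B, F, H, K, N}.

B, F, H, K, N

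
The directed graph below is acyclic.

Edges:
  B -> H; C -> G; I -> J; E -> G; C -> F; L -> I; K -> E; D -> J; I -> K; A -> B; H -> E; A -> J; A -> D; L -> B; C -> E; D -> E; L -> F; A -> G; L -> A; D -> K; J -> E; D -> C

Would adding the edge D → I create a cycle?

Adding D→I creates a cycle iff I can already reach D.
Explore from I: no path reaches D. The graph stays acyclic.

No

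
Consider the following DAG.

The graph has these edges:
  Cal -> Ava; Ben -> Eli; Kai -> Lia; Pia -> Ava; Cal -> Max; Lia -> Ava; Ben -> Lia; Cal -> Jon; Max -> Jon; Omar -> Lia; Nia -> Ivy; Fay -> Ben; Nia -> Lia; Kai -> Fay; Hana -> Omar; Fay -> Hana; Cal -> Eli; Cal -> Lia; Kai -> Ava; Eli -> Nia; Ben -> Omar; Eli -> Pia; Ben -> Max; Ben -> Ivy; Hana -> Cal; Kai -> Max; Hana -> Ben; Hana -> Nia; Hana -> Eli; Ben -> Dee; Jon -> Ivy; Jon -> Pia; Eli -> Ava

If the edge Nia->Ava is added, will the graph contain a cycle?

No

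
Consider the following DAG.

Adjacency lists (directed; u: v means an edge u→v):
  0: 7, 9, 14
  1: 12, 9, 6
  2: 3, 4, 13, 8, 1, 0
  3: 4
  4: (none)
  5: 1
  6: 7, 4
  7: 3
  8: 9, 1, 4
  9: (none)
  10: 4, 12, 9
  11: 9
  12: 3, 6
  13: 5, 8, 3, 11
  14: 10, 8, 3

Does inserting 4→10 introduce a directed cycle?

Yes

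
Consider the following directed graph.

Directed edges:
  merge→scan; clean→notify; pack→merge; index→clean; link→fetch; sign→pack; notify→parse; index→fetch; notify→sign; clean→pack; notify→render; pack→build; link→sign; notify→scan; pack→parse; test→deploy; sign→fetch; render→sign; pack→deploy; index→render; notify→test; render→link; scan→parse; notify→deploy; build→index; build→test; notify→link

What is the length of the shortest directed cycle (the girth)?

4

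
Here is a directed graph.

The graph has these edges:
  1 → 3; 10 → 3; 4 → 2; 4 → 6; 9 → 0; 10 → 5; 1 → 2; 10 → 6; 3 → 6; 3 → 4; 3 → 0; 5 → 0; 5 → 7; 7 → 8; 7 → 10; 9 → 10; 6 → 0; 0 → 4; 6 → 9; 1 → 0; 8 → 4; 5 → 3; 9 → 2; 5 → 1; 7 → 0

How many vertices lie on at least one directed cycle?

10

A vertex is on a directed cycle iff it belongs to a strongly connected component of size ≥ 2 (or has a self-loop).
The vertices on cycles are {0, 1, 3, 4, 5, 6, 7, 8, 9, 10} — 10 in total.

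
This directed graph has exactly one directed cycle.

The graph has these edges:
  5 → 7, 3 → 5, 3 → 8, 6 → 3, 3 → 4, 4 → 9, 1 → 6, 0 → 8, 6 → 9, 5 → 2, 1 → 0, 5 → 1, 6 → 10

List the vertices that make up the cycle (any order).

1, 3, 5, 6

DFS with gray/black marking from 5:
5 gray
  2 gray
  2 black
  1 gray
    0 gray
      8 gray
      8 black
    0 black
    6 gray
      3 gray
        3→8: 8 black — skip
        3→5: 5 is gray → back edge
Back edge closes the cycle 5 → 1 → 6 → 3 → 5; its vertices are {1, 3, 5, 6}.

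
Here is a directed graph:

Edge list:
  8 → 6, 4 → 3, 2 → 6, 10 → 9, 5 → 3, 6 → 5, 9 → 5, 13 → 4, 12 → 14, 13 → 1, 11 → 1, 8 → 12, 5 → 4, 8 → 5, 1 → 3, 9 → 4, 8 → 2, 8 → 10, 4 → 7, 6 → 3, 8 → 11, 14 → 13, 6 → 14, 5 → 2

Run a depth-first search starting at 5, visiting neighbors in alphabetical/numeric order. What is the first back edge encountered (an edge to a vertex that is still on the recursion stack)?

6→5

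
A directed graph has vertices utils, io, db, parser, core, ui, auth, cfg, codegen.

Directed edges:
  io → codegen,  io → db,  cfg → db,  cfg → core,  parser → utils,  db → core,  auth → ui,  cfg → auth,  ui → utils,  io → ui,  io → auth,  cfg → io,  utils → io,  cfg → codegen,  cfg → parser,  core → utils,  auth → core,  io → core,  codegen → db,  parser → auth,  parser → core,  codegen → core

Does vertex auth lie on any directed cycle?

auth is on a cycle iff auth can reach itself via ≥1 edge.
auth → core → utils → io → auth — yes.

Yes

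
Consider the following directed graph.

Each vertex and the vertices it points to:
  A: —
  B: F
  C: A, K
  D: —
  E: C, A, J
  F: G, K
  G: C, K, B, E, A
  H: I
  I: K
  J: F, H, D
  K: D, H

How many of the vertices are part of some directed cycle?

8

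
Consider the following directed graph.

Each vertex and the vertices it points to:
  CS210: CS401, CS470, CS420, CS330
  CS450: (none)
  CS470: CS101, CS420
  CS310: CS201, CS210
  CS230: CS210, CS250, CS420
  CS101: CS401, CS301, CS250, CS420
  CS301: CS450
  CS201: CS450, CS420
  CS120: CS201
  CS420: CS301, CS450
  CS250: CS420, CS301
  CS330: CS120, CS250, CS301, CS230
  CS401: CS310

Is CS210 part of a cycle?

CS210 is on a cycle iff CS210 can reach itself via ≥1 edge.
CS210 → CS401 → CS310 → CS210 — yes.

Yes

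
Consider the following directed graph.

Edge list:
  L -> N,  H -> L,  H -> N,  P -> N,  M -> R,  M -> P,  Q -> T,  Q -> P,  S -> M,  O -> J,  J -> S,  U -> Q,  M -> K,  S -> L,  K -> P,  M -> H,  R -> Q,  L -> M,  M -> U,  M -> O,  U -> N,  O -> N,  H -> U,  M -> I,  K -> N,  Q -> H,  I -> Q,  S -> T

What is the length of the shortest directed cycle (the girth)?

3

For each vertex v, BFS finds the shortest path from v back to v.
The shortest such closed walk is M → H → L → M, length 3.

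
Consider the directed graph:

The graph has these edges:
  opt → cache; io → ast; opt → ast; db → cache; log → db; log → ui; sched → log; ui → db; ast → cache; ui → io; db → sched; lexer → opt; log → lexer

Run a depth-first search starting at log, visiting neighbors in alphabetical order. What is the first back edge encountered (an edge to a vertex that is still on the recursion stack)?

sched→log

DFS from log (visiting neighbors in alphabetical order); mark gray on enter, black on exit:
log gray
  db gray
    cache gray
    cache black
    sched gray
      sched→log: log is gray → back edge
First back edge: sched → log.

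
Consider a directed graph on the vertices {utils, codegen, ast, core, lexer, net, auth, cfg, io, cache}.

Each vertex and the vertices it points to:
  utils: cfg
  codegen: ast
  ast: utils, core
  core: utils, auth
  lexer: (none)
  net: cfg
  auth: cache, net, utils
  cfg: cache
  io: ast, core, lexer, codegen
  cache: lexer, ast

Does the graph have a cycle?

Yes

DFS with white/gray/black marking, starting from core:
core gray
  utils gray
    cfg gray
      cache gray
        lexer gray
        lexer black
        ast gray
          ast→utils: utils is gray → back edge
Back edge found, so a cycle exists: utils → cfg → cache → ast → utils.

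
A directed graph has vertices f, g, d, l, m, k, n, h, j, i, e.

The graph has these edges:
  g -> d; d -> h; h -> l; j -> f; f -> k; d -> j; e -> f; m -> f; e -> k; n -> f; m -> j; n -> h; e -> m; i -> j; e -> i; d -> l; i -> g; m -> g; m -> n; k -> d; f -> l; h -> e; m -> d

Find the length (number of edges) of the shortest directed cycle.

4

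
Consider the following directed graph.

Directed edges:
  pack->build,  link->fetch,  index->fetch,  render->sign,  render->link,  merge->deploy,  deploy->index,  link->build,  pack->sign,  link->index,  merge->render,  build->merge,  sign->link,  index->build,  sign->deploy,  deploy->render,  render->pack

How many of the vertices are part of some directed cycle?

A vertex is on a directed cycle iff it belongs to a strongly connected component of size ≥ 2 (or has a self-loop).
The vertices on cycles are {link, pack, sign, build, index, merge, deploy, render} — 8 in total.

8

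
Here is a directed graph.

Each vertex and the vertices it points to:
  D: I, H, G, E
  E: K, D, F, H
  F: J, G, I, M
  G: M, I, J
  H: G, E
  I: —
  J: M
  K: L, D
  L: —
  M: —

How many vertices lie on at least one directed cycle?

4

A vertex is on a directed cycle iff it belongs to a strongly connected component of size ≥ 2 (or has a self-loop).
The vertices on cycles are {D, E, H, K} — 4 in total.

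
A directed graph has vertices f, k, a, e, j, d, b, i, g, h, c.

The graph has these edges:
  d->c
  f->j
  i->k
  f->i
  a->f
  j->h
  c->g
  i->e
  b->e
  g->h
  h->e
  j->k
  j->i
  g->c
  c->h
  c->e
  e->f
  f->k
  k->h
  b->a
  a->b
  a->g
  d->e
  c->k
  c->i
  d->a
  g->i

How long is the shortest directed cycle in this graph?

2

For each vertex v, BFS finds the shortest path from v back to v.
The shortest such closed walk is a → b → a, length 2.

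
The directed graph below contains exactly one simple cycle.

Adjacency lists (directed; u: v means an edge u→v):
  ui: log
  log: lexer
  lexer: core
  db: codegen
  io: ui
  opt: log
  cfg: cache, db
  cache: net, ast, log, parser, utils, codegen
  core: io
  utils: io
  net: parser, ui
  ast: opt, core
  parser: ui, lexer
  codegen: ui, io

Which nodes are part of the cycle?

io, ui, log, core, lexer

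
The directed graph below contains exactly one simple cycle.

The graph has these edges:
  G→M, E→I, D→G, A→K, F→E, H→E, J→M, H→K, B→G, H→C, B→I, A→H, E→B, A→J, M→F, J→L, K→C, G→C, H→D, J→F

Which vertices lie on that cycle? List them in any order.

DFS with gray/black marking from F:
F gray
  E gray
    I gray
    I black
    B gray
      G gray
        M gray
          M→F: F is gray → back edge
Back edge closes the cycle F → E → B → G → M → F; its vertices are {B, E, F, G, M}.

B, E, F, G, M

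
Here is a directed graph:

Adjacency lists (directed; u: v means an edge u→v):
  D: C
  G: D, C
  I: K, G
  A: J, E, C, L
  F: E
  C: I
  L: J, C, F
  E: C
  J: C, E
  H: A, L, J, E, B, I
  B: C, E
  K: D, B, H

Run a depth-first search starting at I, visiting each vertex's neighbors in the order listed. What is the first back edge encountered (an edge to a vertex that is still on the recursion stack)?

C→I

DFS from I (visiting each vertex's neighbors in the order listed); mark gray on enter, black on exit:
I gray
  K gray
    D gray
      C gray
        C→I: I is gray → back edge
First back edge: C → I.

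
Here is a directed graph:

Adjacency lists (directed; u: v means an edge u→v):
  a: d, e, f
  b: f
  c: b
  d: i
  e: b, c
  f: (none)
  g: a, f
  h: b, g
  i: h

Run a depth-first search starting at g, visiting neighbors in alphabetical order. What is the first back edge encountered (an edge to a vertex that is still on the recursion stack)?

DFS from g (visiting neighbors in alphabetical order); mark gray on enter, black on exit:
g gray
  a gray
    d gray
      i gray
        h gray
          b gray
            f gray
            f black
          b black
          h→g: g is gray → back edge
First back edge: h → g.

h->g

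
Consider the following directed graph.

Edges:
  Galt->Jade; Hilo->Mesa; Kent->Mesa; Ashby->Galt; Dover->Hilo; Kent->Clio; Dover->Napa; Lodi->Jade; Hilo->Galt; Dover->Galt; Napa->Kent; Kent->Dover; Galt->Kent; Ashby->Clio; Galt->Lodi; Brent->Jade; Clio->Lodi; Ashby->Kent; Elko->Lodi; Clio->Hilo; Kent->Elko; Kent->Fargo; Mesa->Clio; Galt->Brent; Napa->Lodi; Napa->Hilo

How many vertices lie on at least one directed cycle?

A vertex is on a directed cycle iff it belongs to a strongly connected component of size ≥ 2 (or has a self-loop).
The vertices on cycles are {Clio, Galt, Hilo, Kent, Mesa, Napa, Dover} — 7 in total.

7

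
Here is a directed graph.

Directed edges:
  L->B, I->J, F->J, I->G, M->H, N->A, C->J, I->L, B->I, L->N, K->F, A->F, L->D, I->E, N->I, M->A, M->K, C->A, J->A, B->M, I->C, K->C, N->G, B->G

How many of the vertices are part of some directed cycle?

A vertex is on a directed cycle iff it belongs to a strongly connected component of size ≥ 2 (or has a self-loop).
The vertices on cycles are {A, B, F, I, J, L, N} — 7 in total.

7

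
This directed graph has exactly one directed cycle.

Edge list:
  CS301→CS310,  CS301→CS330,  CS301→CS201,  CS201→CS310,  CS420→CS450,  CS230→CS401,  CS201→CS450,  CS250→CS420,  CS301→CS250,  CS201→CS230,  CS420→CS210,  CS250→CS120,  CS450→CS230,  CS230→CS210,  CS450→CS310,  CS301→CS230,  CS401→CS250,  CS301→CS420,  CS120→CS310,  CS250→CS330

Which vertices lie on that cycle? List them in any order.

CS230, CS250, CS401, CS420, CS450

DFS with gray/black marking from CS250:
CS250 gray
  CS330 gray
  CS330 black
  CS120 gray
    CS310 gray
    CS310 black
  CS120 black
  CS420 gray
    CS210 gray
    CS210 black
    CS450 gray
      CS230 gray
        CS230→CS210: CS210 black — skip
        CS401 gray
          CS401→CS250: CS250 is gray → back edge
Back edge closes the cycle CS250 → CS420 → CS450 → CS230 → CS401 → CS250; its vertices are {CS230, CS250, CS401, CS420, CS450}.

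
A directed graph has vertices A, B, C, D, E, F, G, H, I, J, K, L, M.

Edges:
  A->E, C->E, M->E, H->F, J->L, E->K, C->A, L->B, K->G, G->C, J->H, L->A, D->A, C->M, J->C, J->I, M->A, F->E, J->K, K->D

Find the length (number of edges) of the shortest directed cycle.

For each vertex v, BFS finds the shortest path from v back to v.
The shortest such closed walk is C → E → K → G → C, length 4.

4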